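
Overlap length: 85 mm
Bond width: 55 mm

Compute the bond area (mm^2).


Bond area = 85 * 55 = 4675 mm^2

4675


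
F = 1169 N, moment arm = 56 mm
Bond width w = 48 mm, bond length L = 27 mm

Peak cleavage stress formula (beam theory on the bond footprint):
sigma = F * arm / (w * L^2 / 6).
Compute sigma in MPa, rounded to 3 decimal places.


sigma = (1169 * 56) / (48 * 729 / 6)
= 65464 * 6 / 34992
= 392784 / 34992
= 11.225 MPa

11.225


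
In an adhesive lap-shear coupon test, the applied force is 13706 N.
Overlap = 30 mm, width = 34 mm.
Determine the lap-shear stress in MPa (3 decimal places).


stress = F / (overlap * width)
= 13706 / (30 * 34)
= 13.437 MPa

13.437


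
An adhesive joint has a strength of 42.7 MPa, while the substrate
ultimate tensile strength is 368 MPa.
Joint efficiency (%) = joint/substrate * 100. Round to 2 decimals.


Efficiency = 42.7 / 368 * 100
= 11.60%

11.60


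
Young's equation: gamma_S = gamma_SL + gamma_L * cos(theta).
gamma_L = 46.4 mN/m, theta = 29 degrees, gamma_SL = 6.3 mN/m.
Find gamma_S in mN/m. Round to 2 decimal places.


cos(29 deg) = 0.874620
gamma_S = 6.3 + 46.4 * 0.874620
= 46.88 mN/m

46.88


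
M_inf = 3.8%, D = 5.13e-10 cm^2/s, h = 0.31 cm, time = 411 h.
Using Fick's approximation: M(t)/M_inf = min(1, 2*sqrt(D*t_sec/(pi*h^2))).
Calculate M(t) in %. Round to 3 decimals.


t = 1479600 s
ratio = min(1, 2*sqrt(5.13e-10*1479600/(pi*0.0961)))
= 0.100282
M(t) = 3.8 * 0.100282 = 0.381%

0.381


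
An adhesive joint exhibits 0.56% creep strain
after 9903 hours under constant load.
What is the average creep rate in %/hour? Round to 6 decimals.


Creep rate = strain / time
= 0.56 / 9903
= 0.000057 %/h

0.000057


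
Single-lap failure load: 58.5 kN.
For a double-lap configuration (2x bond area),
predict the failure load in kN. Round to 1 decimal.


Failure load = 58.5 * 2 = 117.0 kN

117.0


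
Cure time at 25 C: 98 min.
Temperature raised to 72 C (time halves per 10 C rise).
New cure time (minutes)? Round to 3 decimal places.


Acceleration factor = 2^(47/10) = 25.9921
New time = 98 / 25.9921 = 3.770 min

3.770


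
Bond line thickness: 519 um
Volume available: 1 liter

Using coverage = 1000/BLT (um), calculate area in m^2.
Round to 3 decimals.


1 L = 1e6 mm^3, thickness = 519 um = 0.519 mm
Area = 1e6 / 0.519 mm^2 = (1e6 / 0.519) / 1e6 m^2 = 1000 / 519 m^2
= 1.927 m^2

1.927


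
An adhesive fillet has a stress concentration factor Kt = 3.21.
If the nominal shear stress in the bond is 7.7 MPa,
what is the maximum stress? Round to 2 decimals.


Max stress = 7.7 * 3.21 = 24.72 MPa

24.72


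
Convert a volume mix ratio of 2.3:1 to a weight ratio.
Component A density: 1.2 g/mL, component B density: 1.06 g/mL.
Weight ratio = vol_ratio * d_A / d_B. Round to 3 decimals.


= 2.3 * 1.2 / 1.06 = 2.604

2.604


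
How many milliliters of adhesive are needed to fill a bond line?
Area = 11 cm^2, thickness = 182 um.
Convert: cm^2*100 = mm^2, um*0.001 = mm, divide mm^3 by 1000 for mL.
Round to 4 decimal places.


= (11 * 100) * (182 * 0.001) / 1000
= 0.2002 mL

0.2002


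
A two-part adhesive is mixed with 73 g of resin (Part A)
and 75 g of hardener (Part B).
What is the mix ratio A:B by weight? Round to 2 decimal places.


Mix ratio = mass_A / mass_B
= 73 / 75
= 0.97

0.97


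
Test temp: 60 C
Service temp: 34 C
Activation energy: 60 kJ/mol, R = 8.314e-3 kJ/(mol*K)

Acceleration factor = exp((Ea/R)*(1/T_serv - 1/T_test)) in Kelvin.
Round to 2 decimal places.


AF = exp((60/0.008314)*(1/307.15 - 1/333.15))
= 6.26

6.26


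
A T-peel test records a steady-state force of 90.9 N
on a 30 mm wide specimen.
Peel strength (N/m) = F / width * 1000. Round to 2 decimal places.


Peel strength = 90.9 / 30 * 1000
= 3030.00 N/m

3030.00


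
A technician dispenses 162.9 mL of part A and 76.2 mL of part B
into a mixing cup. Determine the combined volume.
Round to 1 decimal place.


Combined volume = 162.9 + 76.2
= 239.1 mL

239.1


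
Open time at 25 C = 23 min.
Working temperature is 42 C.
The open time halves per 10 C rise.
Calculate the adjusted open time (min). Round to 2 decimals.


factor = 2^((42 - 25) / 10) = 3.2490
ot = 23 / 3.2490 = 7.08 min

7.08


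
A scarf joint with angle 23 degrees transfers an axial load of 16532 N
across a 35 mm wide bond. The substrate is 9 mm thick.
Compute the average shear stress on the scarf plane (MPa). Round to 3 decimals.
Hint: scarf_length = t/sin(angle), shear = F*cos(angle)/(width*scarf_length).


scarf_length = 9 / sin(23 deg) = 23.0337 mm
cos(23 deg) = 0.920505
shear stress = 16532 * 0.920505 / (35 * 23.0337)
= 18.876 MPa

18.876


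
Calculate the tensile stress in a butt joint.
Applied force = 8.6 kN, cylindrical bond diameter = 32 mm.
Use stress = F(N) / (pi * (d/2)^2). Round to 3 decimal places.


A = pi * 16.0^2 = 804.2477 mm^2
sigma = 8600.0 / 804.2477 = 10.693 MPa

10.693


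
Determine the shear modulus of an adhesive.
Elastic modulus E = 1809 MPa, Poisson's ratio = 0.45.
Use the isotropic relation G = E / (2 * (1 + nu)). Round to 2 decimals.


G = 1809 / (2*(1+0.45)) = 1809 / 2.90
= 623.79 MPa

623.79


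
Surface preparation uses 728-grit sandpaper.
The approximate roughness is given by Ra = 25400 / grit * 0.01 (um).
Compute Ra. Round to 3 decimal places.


Ra = 25400 / 728 * 0.01
= 254 / 728
= 0.349 um

0.349


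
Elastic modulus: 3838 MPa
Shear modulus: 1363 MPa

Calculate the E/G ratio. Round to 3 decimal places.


E / G = 3838 / 1363 = 2.816

2.816


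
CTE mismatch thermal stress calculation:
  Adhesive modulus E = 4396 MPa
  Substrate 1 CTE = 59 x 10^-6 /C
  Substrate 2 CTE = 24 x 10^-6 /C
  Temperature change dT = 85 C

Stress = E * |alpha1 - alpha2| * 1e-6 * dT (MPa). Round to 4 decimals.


delta_alpha = |59 - 24| = 35 x 10^-6/C
Stress = 4396 * 35e-6 * 85
= 13.0781 MPa

13.0781


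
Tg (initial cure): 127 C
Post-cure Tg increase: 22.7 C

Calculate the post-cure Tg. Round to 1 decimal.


Post-cure Tg = 127 + 22.7 = 149.7 C

149.7


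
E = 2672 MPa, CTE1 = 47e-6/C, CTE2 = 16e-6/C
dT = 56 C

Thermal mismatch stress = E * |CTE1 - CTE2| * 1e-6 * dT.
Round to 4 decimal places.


= 2672 * 31e-6 * 56
= 4.6386 MPa

4.6386


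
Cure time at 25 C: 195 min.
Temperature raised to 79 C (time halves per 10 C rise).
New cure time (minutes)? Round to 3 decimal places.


Acceleration factor = 2^(54/10) = 42.2243
New time = 195 / 42.2243 = 4.618 min

4.618


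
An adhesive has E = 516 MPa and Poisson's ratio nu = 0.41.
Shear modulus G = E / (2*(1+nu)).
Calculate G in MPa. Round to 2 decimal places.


G = 516 / (2*(1+0.41))
= 516 / 2.82
= 182.98 MPa

182.98


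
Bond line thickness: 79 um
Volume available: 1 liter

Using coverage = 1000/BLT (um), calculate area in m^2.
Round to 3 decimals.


1 L = 1e6 mm^3, thickness = 79 um = 0.079 mm
Area = 1e6 / 0.079 mm^2 = (1e6 / 0.079) / 1e6 m^2 = 1000 / 79 m^2
= 12.658 m^2

12.658


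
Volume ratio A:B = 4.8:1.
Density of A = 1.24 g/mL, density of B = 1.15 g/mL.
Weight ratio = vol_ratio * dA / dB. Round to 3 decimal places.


Wt ratio = 4.8 * 1.24 / 1.15
= 5.176

5.176


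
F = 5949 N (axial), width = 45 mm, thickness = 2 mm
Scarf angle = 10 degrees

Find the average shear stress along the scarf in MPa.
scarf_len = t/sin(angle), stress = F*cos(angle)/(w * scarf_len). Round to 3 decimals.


scarf_len = 2/sin(10 deg) = 11.5175
cos(10 deg) = 0.984808
stress = 5949*0.984808/(45*11.5175) = 11.304 MPa

11.304


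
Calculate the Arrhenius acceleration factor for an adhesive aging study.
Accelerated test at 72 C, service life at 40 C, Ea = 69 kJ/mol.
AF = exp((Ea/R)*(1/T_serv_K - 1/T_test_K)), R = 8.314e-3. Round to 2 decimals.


T_test = 345.15 K, T_serv = 313.15 K
Ea/R = 69 / 0.008314 = 8299.25
AF = exp(8299.25 * (1/313.15 - 1/345.15))
= 11.67

11.67


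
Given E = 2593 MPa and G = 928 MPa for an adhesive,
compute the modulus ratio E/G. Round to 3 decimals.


E/G ratio = 2593 / 928 = 2.794

2.794


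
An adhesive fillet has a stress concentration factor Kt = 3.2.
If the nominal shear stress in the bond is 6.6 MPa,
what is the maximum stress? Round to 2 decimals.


Max stress = 6.6 * 3.2 = 21.12 MPa

21.12


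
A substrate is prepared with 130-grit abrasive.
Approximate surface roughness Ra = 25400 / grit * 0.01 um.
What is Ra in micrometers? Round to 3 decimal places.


Ra = 25400 / 130 * 0.01 = 1.954 um

1.954


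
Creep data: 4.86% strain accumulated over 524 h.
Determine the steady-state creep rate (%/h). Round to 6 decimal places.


Rate = 4.86 / 524 = 0.009275 %/h

0.009275


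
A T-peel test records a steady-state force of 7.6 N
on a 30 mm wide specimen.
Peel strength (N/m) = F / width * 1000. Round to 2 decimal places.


Peel strength = 7.6 / 30 * 1000
= 253.33 N/m

253.33


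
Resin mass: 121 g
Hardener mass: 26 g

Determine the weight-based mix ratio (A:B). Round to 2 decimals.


Ratio = 121 / 26 = 4.65

4.65


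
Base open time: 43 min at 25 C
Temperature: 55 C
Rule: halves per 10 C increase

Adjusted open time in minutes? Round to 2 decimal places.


Acceleration = 2^((55-25)/10) = 8.0000
Open time = 43 / 8.0000 = 5.38 min

5.38


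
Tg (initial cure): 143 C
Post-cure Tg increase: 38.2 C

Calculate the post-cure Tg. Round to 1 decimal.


Post-cure Tg = 143 + 38.2 = 181.2 C

181.2


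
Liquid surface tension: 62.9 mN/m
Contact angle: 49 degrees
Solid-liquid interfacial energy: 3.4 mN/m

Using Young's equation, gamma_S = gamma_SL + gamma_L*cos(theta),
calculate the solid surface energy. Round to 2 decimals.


gamma_S = 3.4 + 62.9 * cos(49)
= 44.67 mN/m

44.67


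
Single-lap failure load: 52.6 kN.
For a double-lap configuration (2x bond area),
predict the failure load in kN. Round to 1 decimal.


Failure load = 52.6 * 2 = 105.2 kN

105.2


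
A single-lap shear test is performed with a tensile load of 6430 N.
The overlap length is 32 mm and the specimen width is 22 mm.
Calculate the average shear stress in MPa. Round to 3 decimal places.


Shear stress = F / (overlap * width)
= 6430 / (32 * 22)
= 6430 / 704
= 9.134 MPa

9.134


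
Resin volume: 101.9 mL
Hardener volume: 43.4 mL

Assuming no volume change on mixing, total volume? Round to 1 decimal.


V_total = 101.9 + 43.4 = 145.3 mL

145.3


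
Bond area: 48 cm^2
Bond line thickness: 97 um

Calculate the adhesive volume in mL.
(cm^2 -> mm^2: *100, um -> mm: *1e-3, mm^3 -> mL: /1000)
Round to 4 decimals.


V = 48*100 * 97*1e-3 / 1000
= 0.4656 mL

0.4656


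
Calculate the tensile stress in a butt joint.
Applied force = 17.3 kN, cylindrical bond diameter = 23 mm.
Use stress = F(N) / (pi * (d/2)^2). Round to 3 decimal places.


A = pi * 11.5^2 = 415.4756 mm^2
sigma = 17300.0 / 415.4756 = 41.639 MPa

41.639


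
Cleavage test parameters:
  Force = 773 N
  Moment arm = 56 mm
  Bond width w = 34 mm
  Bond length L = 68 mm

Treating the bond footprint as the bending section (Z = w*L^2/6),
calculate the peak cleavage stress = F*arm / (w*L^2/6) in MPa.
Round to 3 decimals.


M = 773 * 56 = 43288 N*mm
Z = 34 * 68^2 / 6 = 157216 / 6 mm^3
sigma = M / Z = 6 * 43288 / 157216 = 259728 / 157216
= 1.652 MPa

1.652


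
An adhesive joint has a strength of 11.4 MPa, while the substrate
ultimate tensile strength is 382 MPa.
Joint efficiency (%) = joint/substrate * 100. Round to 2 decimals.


Efficiency = 11.4 / 382 * 100
= 2.98%

2.98


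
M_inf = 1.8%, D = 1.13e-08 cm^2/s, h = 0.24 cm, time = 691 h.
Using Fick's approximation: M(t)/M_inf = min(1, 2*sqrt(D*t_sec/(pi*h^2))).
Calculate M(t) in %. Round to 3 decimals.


t = 2487600 s
ratio = min(1, 2*sqrt(1.13e-08*2487600/(pi*0.0576)))
= 0.788267
M(t) = 1.8 * 0.788267 = 1.419%

1.419


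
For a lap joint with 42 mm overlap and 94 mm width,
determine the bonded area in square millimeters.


Area = 42 * 94 = 3948 mm^2

3948


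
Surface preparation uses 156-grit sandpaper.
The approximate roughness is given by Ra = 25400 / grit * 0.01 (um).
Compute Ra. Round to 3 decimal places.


Ra = 25400 / 156 * 0.01
= 254 / 156
= 1.628 um

1.628


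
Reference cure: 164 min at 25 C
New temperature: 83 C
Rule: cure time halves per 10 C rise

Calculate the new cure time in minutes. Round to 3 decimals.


factor = 2^((83-25)/10) = 55.7152
t_new = 164 / 55.7152 = 2.944 min

2.944


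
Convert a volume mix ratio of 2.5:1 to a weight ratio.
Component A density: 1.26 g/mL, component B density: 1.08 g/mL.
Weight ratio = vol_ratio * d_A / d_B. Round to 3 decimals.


= 2.5 * 1.26 / 1.08 = 2.917

2.917


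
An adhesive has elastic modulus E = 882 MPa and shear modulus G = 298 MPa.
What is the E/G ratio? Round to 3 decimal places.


E/G = 882 / 298 = 2.960

2.960


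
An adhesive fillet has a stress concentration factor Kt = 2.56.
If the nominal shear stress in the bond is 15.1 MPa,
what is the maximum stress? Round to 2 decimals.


Max stress = 15.1 * 2.56 = 38.66 MPa

38.66


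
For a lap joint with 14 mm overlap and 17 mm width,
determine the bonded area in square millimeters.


Area = 14 * 17 = 238 mm^2

238


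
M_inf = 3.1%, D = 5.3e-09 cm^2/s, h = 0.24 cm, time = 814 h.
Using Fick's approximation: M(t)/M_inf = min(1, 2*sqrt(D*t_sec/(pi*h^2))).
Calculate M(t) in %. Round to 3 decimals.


t = 2930400 s
ratio = min(1, 2*sqrt(5.3e-09*2930400/(pi*0.0576)))
= 0.585929
M(t) = 3.1 * 0.585929 = 1.816%

1.816


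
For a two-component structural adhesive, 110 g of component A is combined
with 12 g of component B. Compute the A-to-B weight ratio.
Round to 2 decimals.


Weight ratio A:B = 110 / 12
= 9.17

9.17


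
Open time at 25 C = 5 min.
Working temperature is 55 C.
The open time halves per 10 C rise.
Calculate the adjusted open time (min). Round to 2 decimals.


factor = 2^((55 - 25) / 10) = 8.0000
ot = 5 / 8.0000 = 0.63 min

0.63


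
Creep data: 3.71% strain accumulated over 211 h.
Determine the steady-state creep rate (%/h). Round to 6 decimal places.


Rate = 3.71 / 211 = 0.017583 %/h

0.017583


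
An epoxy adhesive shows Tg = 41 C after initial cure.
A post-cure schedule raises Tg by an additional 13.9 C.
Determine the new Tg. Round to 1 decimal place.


New Tg = 41 + 13.9
= 54.9 C

54.9


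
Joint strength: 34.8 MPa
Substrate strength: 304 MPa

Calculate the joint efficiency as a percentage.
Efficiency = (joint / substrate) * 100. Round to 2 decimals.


Efficiency = (34.8 / 304) * 100 = 11.45%

11.45


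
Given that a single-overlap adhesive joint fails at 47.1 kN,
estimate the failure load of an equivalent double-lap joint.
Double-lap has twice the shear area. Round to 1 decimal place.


Double-lap factor = 2
Expected load = 47.1 * 2 = 94.2 kN

94.2


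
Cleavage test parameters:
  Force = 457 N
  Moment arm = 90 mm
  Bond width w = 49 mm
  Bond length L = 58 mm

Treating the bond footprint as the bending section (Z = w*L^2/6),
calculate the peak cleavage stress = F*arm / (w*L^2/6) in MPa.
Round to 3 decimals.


M = 457 * 90 = 41130 N*mm
Z = 49 * 58^2 / 6 = 164836 / 6 mm^3
sigma = M / Z = 6 * 41130 / 164836 = 246780 / 164836
= 1.497 MPa

1.497


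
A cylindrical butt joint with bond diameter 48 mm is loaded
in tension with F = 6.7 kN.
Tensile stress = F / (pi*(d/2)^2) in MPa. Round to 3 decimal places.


Area = pi * (48/2)^2 = 1809.5574 mm^2
Stress = 6.7*1000 / 1809.5574
= 3.703 MPa

3.703


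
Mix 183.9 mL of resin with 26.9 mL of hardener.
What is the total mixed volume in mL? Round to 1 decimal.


Total = 183.9 + 26.9 = 210.8 mL

210.8


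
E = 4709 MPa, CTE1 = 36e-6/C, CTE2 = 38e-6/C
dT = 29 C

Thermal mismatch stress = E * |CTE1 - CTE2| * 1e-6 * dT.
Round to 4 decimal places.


= 4709 * 2e-6 * 29
= 0.2731 MPa

0.2731


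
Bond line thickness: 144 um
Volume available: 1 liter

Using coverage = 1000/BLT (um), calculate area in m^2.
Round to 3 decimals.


1 L = 1e6 mm^3, thickness = 144 um = 0.144 mm
Area = 1e6 / 0.144 mm^2 = (1e6 / 0.144) / 1e6 m^2 = 1000 / 144 m^2
= 6.944 m^2

6.944


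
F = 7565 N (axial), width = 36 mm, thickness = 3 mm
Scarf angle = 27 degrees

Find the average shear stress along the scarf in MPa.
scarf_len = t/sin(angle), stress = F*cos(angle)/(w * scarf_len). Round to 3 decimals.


scarf_len = 3/sin(27 deg) = 6.6081
cos(27 deg) = 0.891007
stress = 7565*0.891007/(36*6.6081) = 28.334 MPa

28.334


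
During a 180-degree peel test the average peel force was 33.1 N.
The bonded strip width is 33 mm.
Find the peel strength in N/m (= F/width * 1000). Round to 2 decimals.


Peel strength = F/width * 1000
= 33.1 / 33 * 1000
= 1003.03 N/m

1003.03


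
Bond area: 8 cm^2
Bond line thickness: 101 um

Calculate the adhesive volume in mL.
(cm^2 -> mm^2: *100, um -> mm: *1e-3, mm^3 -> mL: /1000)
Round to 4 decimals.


V = 8*100 * 101*1e-3 / 1000
= 0.0808 mL

0.0808


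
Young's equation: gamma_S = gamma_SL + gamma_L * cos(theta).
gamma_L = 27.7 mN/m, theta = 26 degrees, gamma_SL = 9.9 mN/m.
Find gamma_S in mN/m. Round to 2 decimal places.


cos(26 deg) = 0.898794
gamma_S = 9.9 + 27.7 * 0.898794
= 34.80 mN/m

34.80


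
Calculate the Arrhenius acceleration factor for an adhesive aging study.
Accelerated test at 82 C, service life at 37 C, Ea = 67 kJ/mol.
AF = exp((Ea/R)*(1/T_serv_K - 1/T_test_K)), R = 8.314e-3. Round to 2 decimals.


T_test = 355.15 K, T_serv = 310.15 K
Ea/R = 67 / 0.008314 = 8058.70
AF = exp(8058.70 * (1/310.15 - 1/355.15))
= 26.90

26.90


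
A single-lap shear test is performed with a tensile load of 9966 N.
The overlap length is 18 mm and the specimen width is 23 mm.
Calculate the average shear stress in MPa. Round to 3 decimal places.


Shear stress = F / (overlap * width)
= 9966 / (18 * 23)
= 9966 / 414
= 24.072 MPa

24.072


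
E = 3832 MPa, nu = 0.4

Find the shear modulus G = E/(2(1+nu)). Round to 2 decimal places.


G = 3832 / (2 * 1.40)
= 1368.57 MPa

1368.57


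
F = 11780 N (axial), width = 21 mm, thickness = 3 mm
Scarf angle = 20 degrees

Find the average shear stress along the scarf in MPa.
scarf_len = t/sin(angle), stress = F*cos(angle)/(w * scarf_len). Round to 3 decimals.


scarf_len = 3/sin(20 deg) = 8.7714
cos(20 deg) = 0.939693
stress = 11780*0.939693/(21*8.7714) = 60.096 MPa

60.096


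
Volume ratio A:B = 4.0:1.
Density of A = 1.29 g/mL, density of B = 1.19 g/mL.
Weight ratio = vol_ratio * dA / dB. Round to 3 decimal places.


Wt ratio = 4.0 * 1.29 / 1.19
= 4.336

4.336


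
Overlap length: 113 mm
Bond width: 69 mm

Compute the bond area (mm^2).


Bond area = 113 * 69 = 7797 mm^2

7797


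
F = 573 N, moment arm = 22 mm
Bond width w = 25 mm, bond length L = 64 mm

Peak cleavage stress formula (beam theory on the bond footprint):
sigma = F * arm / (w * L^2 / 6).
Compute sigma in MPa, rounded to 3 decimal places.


sigma = (573 * 22) / (25 * 4096 / 6)
= 12606 * 6 / 102400
= 75636 / 102400
= 0.739 MPa

0.739


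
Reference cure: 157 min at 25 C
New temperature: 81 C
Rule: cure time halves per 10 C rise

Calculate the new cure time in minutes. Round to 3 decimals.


factor = 2^((81-25)/10) = 48.5029
t_new = 157 / 48.5029 = 3.237 min

3.237


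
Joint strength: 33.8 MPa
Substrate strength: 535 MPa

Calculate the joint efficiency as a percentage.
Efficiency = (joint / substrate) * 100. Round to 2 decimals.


Efficiency = (33.8 / 535) * 100 = 6.32%

6.32


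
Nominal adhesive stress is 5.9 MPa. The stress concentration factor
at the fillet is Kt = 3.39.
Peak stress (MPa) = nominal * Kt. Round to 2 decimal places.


Peak = 5.9 * 3.39 = 20.00 MPa

20.00


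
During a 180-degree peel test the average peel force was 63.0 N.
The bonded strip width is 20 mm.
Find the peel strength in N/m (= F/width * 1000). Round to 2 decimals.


Peel strength = F/width * 1000
= 63.0 / 20 * 1000
= 3150.00 N/m

3150.00


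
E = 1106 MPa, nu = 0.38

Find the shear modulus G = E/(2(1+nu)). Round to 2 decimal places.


G = 1106 / (2 * 1.38)
= 400.72 MPa

400.72


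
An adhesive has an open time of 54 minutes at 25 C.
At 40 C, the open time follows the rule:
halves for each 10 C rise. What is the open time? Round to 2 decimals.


Factor = 2^((40-25)/10) = 2.8284
Open time = 54 / 2.8284 = 19.09 min

19.09


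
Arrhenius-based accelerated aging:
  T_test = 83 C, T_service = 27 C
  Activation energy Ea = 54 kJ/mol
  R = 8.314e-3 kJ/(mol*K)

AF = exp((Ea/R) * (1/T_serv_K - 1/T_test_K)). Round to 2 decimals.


T_test_K = 356.15, T_serv_K = 300.15
AF = exp((54/8.314e-3) * (1/300.15 - 1/356.15))
= 30.04

30.04


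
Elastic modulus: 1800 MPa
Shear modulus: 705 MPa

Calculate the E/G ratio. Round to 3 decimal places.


E / G = 1800 / 705 = 2.553

2.553


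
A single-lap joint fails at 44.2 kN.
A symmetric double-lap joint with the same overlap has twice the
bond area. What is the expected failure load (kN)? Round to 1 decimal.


Double-lap load = 2 * 44.2 = 88.4 kN

88.4


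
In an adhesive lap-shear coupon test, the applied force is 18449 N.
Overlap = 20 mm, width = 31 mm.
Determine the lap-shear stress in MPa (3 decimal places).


stress = F / (overlap * width)
= 18449 / (20 * 31)
= 29.756 MPa

29.756


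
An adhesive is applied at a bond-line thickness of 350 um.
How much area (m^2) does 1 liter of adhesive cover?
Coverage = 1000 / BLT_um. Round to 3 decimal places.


Coverage = 1000 / 350 = 2.857 m^2

2.857


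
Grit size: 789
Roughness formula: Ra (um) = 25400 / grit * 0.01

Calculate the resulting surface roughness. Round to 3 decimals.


Ra = 25400 / 789 * 0.01
= 0.322 um

0.322


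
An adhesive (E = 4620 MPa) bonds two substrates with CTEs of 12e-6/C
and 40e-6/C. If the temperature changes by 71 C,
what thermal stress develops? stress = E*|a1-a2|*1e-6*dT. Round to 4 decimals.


Stress = 4620 * |12 - 40| * 1e-6 * 71
= 9.1846 MPa

9.1846


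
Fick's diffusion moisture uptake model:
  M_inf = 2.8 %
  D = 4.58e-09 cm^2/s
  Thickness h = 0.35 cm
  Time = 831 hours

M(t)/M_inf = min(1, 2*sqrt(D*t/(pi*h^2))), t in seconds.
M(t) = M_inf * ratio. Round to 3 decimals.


t_sec = 831 * 3600 = 2991600
ratio = 2*sqrt(4.58e-09*2991600/(pi*0.35^2))
= min(1, 0.377374)
= 0.377374
M(t) = 2.8 * 0.377374 = 1.057 %

1.057


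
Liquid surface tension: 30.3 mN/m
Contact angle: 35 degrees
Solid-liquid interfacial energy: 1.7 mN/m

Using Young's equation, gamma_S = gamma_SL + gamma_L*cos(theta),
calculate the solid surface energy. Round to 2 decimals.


gamma_S = 1.7 + 30.3 * cos(35)
= 26.52 mN/m

26.52


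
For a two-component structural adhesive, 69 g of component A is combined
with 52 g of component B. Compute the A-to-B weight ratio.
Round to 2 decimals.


Weight ratio A:B = 69 / 52
= 1.33

1.33


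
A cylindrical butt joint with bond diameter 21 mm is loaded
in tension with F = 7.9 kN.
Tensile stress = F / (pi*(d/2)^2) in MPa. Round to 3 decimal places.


Area = pi * (21/2)^2 = 346.3606 mm^2
Stress = 7.9*1000 / 346.3606
= 22.809 MPa

22.809


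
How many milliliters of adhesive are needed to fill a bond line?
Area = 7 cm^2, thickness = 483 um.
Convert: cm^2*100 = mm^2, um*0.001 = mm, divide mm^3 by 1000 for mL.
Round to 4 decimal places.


= (7 * 100) * (483 * 0.001) / 1000
= 0.3381 mL

0.3381


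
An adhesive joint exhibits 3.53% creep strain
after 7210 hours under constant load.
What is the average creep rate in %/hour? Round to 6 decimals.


Creep rate = strain / time
= 3.53 / 7210
= 0.000490 %/h

0.000490


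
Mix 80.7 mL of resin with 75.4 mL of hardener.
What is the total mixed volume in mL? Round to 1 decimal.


Total = 80.7 + 75.4 = 156.1 mL

156.1


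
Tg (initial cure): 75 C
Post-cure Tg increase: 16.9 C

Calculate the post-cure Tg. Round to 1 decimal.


Post-cure Tg = 75 + 16.9 = 91.9 C

91.9


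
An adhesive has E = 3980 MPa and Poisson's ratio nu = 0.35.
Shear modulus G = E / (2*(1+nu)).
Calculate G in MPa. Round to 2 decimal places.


G = 3980 / (2*(1+0.35))
= 3980 / 2.70
= 1474.07 MPa

1474.07


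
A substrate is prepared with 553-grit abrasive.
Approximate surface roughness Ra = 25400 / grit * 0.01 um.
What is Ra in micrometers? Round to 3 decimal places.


Ra = 25400 / 553 * 0.01 = 0.459 um

0.459


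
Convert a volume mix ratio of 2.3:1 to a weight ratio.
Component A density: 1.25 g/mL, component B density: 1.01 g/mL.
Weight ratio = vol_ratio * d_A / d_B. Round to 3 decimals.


= 2.3 * 1.25 / 1.01 = 2.847

2.847


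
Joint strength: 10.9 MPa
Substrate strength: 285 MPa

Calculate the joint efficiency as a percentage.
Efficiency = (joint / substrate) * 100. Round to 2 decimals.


Efficiency = (10.9 / 285) * 100 = 3.82%

3.82


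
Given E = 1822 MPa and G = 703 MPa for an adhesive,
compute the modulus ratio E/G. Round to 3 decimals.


E/G ratio = 1822 / 703 = 2.592

2.592


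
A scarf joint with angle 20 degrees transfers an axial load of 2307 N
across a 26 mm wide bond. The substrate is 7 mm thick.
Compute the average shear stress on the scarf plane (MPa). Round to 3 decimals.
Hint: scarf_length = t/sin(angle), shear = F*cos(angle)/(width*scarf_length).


scarf_length = 7 / sin(20 deg) = 20.4666 mm
cos(20 deg) = 0.939693
shear stress = 2307 * 0.939693 / (26 * 20.4666)
= 4.074 MPa

4.074


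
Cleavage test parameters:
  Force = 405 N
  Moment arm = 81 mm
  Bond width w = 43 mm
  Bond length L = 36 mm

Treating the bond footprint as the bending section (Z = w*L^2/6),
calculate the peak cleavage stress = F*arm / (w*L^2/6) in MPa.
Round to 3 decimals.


M = 405 * 81 = 32805 N*mm
Z = 43 * 36^2 / 6 = 55728 / 6 mm^3
sigma = M / Z = 6 * 32805 / 55728 = 196830 / 55728
= 3.532 MPa

3.532


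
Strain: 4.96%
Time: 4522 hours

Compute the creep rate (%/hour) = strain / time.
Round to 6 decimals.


Creep rate = 4.96 / 4522
= 0.001097 %/h

0.001097


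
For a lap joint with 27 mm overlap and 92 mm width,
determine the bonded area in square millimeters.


Area = 27 * 92 = 2484 mm^2

2484


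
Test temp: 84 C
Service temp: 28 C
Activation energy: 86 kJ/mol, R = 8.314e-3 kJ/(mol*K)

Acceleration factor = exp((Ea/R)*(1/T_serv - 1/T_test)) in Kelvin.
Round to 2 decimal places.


AF = exp((86/0.008314)*(1/301.15 - 1/357.15))
= 218.26

218.26


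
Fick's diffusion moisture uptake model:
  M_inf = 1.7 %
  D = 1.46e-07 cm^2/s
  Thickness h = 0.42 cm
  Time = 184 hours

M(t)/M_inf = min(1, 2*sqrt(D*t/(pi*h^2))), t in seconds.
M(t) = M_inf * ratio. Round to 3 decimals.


t_sec = 184 * 3600 = 662400
ratio = 2*sqrt(1.46e-07*662400/(pi*0.42^2))
= min(1, 0.835492)
= 0.835492
M(t) = 1.7 * 0.835492 = 1.420 %

1.420


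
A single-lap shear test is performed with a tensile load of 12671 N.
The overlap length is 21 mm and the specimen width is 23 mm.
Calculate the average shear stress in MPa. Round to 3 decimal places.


Shear stress = F / (overlap * width)
= 12671 / (21 * 23)
= 12671 / 483
= 26.234 MPa

26.234


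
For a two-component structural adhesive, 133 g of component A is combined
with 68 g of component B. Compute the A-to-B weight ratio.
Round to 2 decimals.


Weight ratio A:B = 133 / 68
= 1.96

1.96


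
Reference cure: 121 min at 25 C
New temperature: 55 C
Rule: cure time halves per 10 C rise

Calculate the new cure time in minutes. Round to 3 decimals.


factor = 2^((55-25)/10) = 8.0000
t_new = 121 / 8.0000 = 15.125 min

15.125


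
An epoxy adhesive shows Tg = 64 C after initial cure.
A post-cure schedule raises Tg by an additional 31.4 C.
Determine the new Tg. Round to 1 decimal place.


New Tg = 64 + 31.4
= 95.4 C

95.4


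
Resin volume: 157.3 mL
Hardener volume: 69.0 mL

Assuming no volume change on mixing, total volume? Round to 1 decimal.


V_total = 157.3 + 69.0 = 226.3 mL

226.3


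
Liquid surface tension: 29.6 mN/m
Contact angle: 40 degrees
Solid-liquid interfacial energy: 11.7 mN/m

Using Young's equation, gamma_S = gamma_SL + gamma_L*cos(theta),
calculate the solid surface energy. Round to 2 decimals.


gamma_S = 11.7 + 29.6 * cos(40)
= 34.37 mN/m

34.37


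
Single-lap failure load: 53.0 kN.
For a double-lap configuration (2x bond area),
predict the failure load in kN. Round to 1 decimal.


Failure load = 53.0 * 2 = 106.0 kN

106.0


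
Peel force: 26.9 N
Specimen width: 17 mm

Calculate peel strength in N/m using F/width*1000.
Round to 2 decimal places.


Peel strength = 26.9 / 17 * 1000 = 1582.35 N/m

1582.35


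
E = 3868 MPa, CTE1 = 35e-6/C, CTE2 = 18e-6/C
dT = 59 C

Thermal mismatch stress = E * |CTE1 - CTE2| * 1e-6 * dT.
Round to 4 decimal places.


= 3868 * 17e-6 * 59
= 3.8796 MPa

3.8796


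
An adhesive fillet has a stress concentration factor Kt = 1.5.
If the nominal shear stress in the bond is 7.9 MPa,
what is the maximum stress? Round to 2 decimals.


Max stress = 7.9 * 1.5 = 11.85 MPa

11.85


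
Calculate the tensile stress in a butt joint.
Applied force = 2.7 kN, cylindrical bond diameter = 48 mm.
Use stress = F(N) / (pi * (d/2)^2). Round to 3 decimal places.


A = pi * 24.0^2 = 1809.5574 mm^2
sigma = 2700.0 / 1809.5574 = 1.492 MPa

1.492


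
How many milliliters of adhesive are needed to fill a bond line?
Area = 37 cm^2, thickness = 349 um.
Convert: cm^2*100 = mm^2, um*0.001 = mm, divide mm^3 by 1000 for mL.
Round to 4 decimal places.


= (37 * 100) * (349 * 0.001) / 1000
= 1.2913 mL

1.2913


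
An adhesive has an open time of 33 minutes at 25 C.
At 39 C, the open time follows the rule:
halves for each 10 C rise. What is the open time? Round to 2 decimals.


Factor = 2^((39-25)/10) = 2.6390
Open time = 33 / 2.6390 = 12.50 min

12.50


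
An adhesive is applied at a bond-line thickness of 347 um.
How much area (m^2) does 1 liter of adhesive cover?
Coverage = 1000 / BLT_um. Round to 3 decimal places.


Coverage = 1000 / 347 = 2.882 m^2

2.882


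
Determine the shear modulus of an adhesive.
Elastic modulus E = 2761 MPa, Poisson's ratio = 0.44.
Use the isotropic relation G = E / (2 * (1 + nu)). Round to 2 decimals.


G = 2761 / (2*(1+0.44)) = 2761 / 2.88
= 958.68 MPa

958.68


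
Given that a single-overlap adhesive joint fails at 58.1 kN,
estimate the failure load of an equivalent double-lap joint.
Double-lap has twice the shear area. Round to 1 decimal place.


Double-lap factor = 2
Expected load = 58.1 * 2 = 116.2 kN

116.2


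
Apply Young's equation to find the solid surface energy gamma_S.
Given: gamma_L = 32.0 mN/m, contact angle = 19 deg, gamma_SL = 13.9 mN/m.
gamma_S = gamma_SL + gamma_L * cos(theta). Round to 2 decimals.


theta_rad = 19 * pi/180 = 0.331613
gamma_S = 13.9 + 32.0 * cos(0.331613)
= 44.16 mN/m

44.16


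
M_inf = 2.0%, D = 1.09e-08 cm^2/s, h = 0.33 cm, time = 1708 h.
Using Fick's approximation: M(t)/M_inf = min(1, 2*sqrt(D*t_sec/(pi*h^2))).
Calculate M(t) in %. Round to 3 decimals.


t = 6148800 s
ratio = min(1, 2*sqrt(1.09e-08*6148800/(pi*0.1089)))
= 0.885217
M(t) = 2.0 * 0.885217 = 1.770%

1.770


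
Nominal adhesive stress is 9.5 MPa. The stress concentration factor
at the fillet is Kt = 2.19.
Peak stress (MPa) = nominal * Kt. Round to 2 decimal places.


Peak = 9.5 * 2.19 = 20.81 MPa

20.81


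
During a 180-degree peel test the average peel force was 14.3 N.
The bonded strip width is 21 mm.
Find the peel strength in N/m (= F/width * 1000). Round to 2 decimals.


Peel strength = F/width * 1000
= 14.3 / 21 * 1000
= 680.95 N/m

680.95


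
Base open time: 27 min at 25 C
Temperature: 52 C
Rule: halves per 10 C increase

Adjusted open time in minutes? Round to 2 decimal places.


Acceleration = 2^((52-25)/10) = 6.4980
Open time = 27 / 6.4980 = 4.16 min

4.16


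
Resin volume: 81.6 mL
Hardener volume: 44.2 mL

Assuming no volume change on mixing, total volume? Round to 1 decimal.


V_total = 81.6 + 44.2 = 125.8 mL

125.8


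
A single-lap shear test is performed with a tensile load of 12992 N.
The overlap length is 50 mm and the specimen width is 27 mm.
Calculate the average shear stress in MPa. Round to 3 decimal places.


Shear stress = F / (overlap * width)
= 12992 / (50 * 27)
= 12992 / 1350
= 9.624 MPa

9.624


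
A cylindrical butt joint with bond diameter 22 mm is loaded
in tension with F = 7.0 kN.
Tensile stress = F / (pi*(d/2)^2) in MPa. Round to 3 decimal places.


Area = pi * (22/2)^2 = 380.1327 mm^2
Stress = 7.0*1000 / 380.1327
= 18.415 MPa

18.415


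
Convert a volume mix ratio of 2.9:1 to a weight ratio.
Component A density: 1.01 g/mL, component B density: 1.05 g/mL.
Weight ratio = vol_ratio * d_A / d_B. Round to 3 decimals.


= 2.9 * 1.01 / 1.05 = 2.790

2.790


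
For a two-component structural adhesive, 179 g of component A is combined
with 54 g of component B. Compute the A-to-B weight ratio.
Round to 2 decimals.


Weight ratio A:B = 179 / 54
= 3.31

3.31


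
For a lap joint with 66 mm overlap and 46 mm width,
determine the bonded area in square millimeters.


Area = 66 * 46 = 3036 mm^2

3036


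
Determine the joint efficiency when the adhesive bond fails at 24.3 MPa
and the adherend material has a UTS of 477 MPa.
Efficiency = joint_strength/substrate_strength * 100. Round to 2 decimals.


Joint efficiency = 24.3 / 477 * 100
= 5.09%

5.09


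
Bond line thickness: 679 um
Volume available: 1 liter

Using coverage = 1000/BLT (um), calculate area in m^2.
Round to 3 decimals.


1 L = 1e6 mm^3, thickness = 679 um = 0.679 mm
Area = 1e6 / 0.679 mm^2 = (1e6 / 0.679) / 1e6 m^2 = 1000 / 679 m^2
= 1.473 m^2

1.473


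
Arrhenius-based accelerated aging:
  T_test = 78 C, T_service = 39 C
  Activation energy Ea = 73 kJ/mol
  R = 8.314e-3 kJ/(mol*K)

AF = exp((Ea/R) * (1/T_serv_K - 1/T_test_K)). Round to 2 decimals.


T_test_K = 351.15, T_serv_K = 312.15
AF = exp((73/8.314e-3) * (1/312.15 - 1/351.15))
= 22.74

22.74


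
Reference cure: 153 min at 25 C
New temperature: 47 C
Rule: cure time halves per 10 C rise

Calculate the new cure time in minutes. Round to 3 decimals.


factor = 2^((47-25)/10) = 4.5948
t_new = 153 / 4.5948 = 33.299 min

33.299


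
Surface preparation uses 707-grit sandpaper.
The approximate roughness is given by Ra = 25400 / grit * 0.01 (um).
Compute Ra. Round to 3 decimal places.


Ra = 25400 / 707 * 0.01
= 254 / 707
= 0.359 um

0.359


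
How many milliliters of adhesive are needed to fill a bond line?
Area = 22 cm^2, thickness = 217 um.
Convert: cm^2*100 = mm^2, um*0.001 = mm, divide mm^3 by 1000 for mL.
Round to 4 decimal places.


= (22 * 100) * (217 * 0.001) / 1000
= 0.4774 mL

0.4774


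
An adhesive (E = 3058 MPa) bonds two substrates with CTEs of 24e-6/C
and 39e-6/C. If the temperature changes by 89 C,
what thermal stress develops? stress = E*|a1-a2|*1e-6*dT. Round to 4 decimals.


Stress = 3058 * |24 - 39| * 1e-6 * 89
= 4.0824 MPa

4.0824


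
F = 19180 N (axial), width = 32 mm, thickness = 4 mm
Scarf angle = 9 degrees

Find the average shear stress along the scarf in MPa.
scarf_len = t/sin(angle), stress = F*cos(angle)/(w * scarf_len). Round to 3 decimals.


scarf_len = 4/sin(9 deg) = 25.5698
cos(9 deg) = 0.987688
stress = 19180*0.987688/(32*25.5698) = 23.152 MPa

23.152


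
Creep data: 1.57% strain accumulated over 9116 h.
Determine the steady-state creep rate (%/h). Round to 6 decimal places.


Rate = 1.57 / 9116 = 0.000172 %/h

0.000172


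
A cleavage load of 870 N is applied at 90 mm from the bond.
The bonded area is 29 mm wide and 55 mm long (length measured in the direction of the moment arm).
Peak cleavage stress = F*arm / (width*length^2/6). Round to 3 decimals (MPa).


Moment = 870 * 90 = 78300 N*mm
Section modulus = 29 * 3025 / 6 = 87725 / 6 mm^3
Stress = 78300 / (87725 / 6) = 469800 / 87725
= 5.355 MPa

5.355


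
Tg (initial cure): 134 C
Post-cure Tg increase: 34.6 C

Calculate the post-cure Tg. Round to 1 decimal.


Post-cure Tg = 134 + 34.6 = 168.6 C

168.6


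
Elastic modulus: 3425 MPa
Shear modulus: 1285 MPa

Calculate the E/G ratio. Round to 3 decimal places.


E / G = 3425 / 1285 = 2.665

2.665


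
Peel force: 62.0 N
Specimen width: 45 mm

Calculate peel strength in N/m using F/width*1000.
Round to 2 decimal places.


Peel strength = 62.0 / 45 * 1000 = 1377.78 N/m

1377.78


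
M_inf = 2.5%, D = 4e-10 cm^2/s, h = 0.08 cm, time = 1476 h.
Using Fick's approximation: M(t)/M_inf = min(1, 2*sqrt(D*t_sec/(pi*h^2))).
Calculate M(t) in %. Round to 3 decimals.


t = 5313600 s
ratio = min(1, 2*sqrt(4e-10*5313600/(pi*0.0064)))
= 0.650264
M(t) = 2.5 * 0.650264 = 1.626%

1.626


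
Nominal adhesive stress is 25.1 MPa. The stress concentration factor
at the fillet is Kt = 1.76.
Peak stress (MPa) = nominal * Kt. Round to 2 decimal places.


Peak = 25.1 * 1.76 = 44.18 MPa

44.18


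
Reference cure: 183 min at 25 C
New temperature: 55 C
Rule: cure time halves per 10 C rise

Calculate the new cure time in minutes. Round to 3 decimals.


factor = 2^((55-25)/10) = 8.0000
t_new = 183 / 8.0000 = 22.875 min

22.875


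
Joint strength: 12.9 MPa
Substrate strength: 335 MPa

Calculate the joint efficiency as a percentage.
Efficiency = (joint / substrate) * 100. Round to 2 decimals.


Efficiency = (12.9 / 335) * 100 = 3.85%

3.85


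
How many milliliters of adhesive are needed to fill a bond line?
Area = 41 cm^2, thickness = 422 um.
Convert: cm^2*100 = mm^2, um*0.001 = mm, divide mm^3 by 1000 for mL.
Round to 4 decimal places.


= (41 * 100) * (422 * 0.001) / 1000
= 1.7302 mL

1.7302


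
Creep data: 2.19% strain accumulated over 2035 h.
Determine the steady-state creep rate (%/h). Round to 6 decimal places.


Rate = 2.19 / 2035 = 0.001076 %/h

0.001076


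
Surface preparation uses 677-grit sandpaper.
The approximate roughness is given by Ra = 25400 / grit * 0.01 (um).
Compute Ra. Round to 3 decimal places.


Ra = 25400 / 677 * 0.01
= 254 / 677
= 0.375 um

0.375


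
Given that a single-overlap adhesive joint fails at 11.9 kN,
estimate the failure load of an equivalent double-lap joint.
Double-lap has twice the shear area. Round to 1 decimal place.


Double-lap factor = 2
Expected load = 11.9 * 2 = 23.8 kN

23.8


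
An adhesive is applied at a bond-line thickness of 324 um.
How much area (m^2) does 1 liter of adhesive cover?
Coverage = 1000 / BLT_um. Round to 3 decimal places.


Coverage = 1000 / 324 = 3.086 m^2

3.086


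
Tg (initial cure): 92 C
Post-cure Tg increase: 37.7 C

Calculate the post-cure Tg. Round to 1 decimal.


Post-cure Tg = 92 + 37.7 = 129.7 C

129.7


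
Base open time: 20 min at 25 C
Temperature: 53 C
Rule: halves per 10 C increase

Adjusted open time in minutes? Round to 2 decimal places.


Acceleration = 2^((53-25)/10) = 6.9644
Open time = 20 / 6.9644 = 2.87 min

2.87


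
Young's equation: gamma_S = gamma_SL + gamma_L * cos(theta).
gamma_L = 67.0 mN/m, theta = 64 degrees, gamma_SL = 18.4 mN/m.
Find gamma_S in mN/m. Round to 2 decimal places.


cos(64 deg) = 0.438371
gamma_S = 18.4 + 67.0 * 0.438371
= 47.77 mN/m

47.77


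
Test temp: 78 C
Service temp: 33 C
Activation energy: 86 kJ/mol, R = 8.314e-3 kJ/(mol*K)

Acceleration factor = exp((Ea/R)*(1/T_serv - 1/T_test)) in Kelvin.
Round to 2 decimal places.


AF = exp((86/0.008314)*(1/306.15 - 1/351.15))
= 75.93

75.93


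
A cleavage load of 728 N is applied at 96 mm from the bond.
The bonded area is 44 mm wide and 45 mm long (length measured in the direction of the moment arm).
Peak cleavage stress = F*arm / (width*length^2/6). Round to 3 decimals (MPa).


Moment = 728 * 96 = 69888 N*mm
Section modulus = 44 * 2025 / 6 = 89100 / 6 mm^3
Stress = 69888 / (89100 / 6) = 419328 / 89100
= 4.706 MPa

4.706


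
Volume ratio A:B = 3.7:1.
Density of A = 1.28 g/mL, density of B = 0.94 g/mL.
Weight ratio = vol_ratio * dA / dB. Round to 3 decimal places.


Wt ratio = 3.7 * 1.28 / 0.94
= 5.038

5.038
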